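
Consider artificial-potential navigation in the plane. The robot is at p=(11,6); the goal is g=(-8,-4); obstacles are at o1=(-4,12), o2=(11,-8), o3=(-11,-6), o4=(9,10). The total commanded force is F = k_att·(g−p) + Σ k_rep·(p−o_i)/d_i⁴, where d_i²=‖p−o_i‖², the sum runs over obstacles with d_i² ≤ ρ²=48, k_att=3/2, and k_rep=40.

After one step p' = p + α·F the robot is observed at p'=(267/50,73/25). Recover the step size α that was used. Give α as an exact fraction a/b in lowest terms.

α = 1/5

F_att = 3/2·(g−p) = 3/2·(-19,-10) = (-28.5000,-15.0000)
o1: d²=261 > ρ²=48 → inactive
o2: d²=196 > ρ²=48 → inactive
o3: d²=628 > ρ²=48 → inactive
o4: d²=20 ≤ ρ²=48; F_rep = 40·(2,-4)/20² = (0.2000,-0.4000)
F = F_att + ΣF_rep = (-28.3000,-15.4000)
Δp = p'−p = (-5.6600,-3.0800); α = Δx/Fx = (-283/50) / (-283/10) = 1/5
check: Δy/Fy = (-77/25) / (-77/5) = 1/5 ✓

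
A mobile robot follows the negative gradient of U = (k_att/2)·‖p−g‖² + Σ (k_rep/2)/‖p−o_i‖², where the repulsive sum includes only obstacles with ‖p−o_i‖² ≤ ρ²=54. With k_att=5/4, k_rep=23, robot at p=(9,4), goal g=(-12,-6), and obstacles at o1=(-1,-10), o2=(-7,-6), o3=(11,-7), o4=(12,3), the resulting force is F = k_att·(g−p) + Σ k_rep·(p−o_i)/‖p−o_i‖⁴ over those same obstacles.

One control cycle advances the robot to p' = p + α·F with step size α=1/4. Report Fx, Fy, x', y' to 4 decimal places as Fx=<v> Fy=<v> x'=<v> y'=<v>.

F_att = 5/4·(g−p) = 5/4·(-21,-10) = (-26.2500,-12.5000)
o1: d²=296 > ρ²=54 → inactive
o2: d²=356 > ρ²=54 → inactive
o3: d²=125 > ρ²=54 → inactive
o4: d²=10 ≤ ρ²=54; F_rep = 23·(-3,1)/10² = (-0.6900,0.2300)
F = F_att + ΣF_rep = (-26.9400,-12.2700)
p' = p + 1/4·F = (2.2650,0.9325)

Fx=-26.9400 Fy=-12.2700 x'=2.2650 y'=0.9325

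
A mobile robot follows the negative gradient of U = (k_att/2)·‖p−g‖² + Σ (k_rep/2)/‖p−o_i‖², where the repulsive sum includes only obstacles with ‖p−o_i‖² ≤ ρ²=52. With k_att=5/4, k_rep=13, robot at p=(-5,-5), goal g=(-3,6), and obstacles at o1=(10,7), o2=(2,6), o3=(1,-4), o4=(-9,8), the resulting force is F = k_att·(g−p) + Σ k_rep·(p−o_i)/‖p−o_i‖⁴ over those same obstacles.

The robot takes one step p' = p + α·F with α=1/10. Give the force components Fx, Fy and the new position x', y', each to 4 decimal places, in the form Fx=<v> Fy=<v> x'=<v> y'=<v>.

F_att = 5/4·(g−p) = 5/4·(2,11) = (2.5000,13.7500)
o1: d²=369 > ρ²=52 → inactive
o2: d²=170 > ρ²=52 → inactive
o3: d²=37 ≤ ρ²=52; F_rep = 13·(-6,-1)/37² = (-0.0570,-0.0095)
o4: d²=185 > ρ²=52 → inactive
F = F_att + ΣF_rep = (2.4430,13.7405)
p' = p + 1/10·F = (-4.7557,-3.6259)

Fx=2.4430 Fy=13.7405 x'=-4.7557 y'=-3.6259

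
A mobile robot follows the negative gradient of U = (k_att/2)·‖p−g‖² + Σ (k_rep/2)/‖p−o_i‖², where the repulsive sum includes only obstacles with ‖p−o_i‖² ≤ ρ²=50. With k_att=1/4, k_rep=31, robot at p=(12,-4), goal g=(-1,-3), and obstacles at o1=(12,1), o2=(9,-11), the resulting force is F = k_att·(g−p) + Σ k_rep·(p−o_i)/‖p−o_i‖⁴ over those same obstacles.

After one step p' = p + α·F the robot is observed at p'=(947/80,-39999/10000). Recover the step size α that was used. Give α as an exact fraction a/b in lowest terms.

α = 1/20

F_att = 1/4·(g−p) = 1/4·(-13,1) = (-3.2500,0.2500)
o1: d²=25 ≤ ρ²=50; F_rep = 31·(0,-5)/25² = (0.0000,-0.2480)
o2: d²=58 > ρ²=50 → inactive
F = F_att + ΣF_rep = (-3.2500,0.0020)
Δp = p'−p = (-0.1625,0.0001); α = Δx/Fx = (-13/80) / (-13/4) = 1/20
check: Δy/Fy = (1/10000) / (1/500) = 1/20 ✓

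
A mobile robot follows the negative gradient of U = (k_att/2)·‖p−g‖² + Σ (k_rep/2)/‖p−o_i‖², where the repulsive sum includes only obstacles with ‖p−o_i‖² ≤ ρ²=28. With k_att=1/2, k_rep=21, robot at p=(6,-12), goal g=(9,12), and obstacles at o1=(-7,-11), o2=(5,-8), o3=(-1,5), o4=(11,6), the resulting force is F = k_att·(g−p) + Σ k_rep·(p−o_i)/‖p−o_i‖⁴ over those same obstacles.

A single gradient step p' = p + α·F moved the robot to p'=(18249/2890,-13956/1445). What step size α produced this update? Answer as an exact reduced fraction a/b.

F_att = 1/2·(g−p) = 1/2·(3,24) = (1.5000,12.0000)
o1: d²=170 > ρ²=28 → inactive
o2: d²=17 ≤ ρ²=28; F_rep = 21·(1,-4)/17² = (0.0727,-0.2907)
o3: d²=338 > ρ²=28 → inactive
o4: d²=349 > ρ²=28 → inactive
F = F_att + ΣF_rep = (1.5727,11.7093)
Δp = p'−p = (0.3145,2.3419); α = Δx/Fx = (909/2890) / (909/578) = 1/5
check: Δy/Fy = (3384/1445) / (3384/289) = 1/5 ✓

α = 1/5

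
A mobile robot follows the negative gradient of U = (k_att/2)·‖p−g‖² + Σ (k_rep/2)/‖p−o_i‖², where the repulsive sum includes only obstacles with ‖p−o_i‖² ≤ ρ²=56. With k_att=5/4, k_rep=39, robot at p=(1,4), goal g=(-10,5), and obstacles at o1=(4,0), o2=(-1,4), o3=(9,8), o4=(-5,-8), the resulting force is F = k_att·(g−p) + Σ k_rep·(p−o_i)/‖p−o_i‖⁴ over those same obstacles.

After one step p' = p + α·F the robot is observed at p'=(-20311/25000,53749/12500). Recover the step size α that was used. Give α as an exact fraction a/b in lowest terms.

α = 1/5

F_att = 5/4·(g−p) = 5/4·(-11,1) = (-13.7500,1.2500)
o1: d²=25 ≤ ρ²=56; F_rep = 39·(-3,4)/25² = (-0.1872,0.2496)
o2: d²=4 ≤ ρ²=56; F_rep = 39·(2,0)/4² = (4.8750,0.0000)
o3: d²=80 > ρ²=56 → inactive
o4: d²=180 > ρ²=56 → inactive
F = F_att + ΣF_rep = (-9.0622,1.4996)
Δp = p'−p = (-1.8124,0.2999); α = Δx/Fx = (-45311/25000) / (-45311/5000) = 1/5
check: Δy/Fy = (3749/12500) / (3749/2500) = 1/5 ✓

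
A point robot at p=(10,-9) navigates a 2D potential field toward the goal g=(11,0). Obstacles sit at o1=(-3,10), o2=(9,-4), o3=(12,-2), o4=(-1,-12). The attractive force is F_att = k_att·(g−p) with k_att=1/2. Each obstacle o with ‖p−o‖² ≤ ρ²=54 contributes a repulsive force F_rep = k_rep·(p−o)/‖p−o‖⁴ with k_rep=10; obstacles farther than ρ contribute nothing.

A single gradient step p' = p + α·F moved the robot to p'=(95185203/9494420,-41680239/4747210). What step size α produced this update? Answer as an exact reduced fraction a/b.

α = 1/20

F_att = 1/2·(g−p) = 1/2·(1,9) = (0.5000,4.5000)
o1: d²=530 > ρ²=54 → inactive
o2: d²=26 ≤ ρ²=54; F_rep = 10·(1,-5)/26² = (0.0148,-0.0740)
o3: d²=53 ≤ ρ²=54; F_rep = 10·(-2,-7)/53² = (-0.0071,-0.0249)
o4: d²=130 > ρ²=54 → inactive
F = F_att + ΣF_rep = (0.5077,4.4011)
Δp = p'−p = (0.0254,0.2201); α = Δx/Fx = (241003/9494420) / (241003/474721) = 1/20
check: Δy/Fy = (1044651/4747210) / (2089302/474721) = 1/20 ✓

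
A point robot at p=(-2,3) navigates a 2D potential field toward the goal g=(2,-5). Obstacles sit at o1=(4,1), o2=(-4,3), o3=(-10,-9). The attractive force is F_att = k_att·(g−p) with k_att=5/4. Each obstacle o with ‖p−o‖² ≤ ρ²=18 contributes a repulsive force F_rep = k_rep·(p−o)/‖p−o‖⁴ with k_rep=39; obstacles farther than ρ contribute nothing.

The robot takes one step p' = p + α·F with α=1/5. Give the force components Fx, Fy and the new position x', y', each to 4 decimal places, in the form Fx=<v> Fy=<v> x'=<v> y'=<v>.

F_att = 5/4·(g−p) = 5/4·(4,-8) = (5.0000,-10.0000)
o1: d²=40 > ρ²=18 → inactive
o2: d²=4 ≤ ρ²=18; F_rep = 39·(2,0)/4² = (4.8750,0.0000)
o3: d²=208 > ρ²=18 → inactive
F = F_att + ΣF_rep = (9.8750,-10.0000)
p' = p + 1/5·F = (-0.0250,1.0000)

Fx=9.8750 Fy=-10.0000 x'=-0.0250 y'=1.0000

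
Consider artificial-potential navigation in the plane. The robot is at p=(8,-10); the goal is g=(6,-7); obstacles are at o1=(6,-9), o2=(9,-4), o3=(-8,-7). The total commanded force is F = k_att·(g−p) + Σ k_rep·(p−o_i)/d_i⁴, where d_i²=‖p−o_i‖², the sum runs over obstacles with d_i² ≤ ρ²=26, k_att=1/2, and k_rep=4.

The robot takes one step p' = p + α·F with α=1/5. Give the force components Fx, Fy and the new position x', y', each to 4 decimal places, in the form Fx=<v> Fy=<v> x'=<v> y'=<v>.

F_att = 1/2·(g−p) = 1/2·(-2,3) = (-1.0000,1.5000)
o1: d²=5 ≤ ρ²=26; F_rep = 4·(2,-1)/5² = (0.3200,-0.1600)
o2: d²=37 > ρ²=26 → inactive
o3: d²=265 > ρ²=26 → inactive
F = F_att + ΣF_rep = (-0.6800,1.3400)
p' = p + 1/5·F = (7.8640,-9.7320)

Fx=-0.6800 Fy=1.3400 x'=7.8640 y'=-9.7320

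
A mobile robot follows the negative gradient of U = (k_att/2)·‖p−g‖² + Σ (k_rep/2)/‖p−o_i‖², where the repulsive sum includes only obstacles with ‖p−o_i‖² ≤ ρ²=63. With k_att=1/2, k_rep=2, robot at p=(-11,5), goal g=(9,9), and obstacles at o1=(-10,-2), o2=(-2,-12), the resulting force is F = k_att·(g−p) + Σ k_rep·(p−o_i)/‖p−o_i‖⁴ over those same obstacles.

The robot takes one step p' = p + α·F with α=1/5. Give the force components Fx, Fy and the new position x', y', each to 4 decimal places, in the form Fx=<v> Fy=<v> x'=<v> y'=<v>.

F_att = 1/2·(g−p) = 1/2·(20,4) = (10.0000,2.0000)
o1: d²=50 ≤ ρ²=63; F_rep = 2·(-1,7)/50² = (-0.0008,0.0056)
o2: d²=370 > ρ²=63 → inactive
F = F_att + ΣF_rep = (9.9992,2.0056)
p' = p + 1/5·F = (-9.0002,5.4011)

Fx=9.9992 Fy=2.0056 x'=-9.0002 y'=5.4011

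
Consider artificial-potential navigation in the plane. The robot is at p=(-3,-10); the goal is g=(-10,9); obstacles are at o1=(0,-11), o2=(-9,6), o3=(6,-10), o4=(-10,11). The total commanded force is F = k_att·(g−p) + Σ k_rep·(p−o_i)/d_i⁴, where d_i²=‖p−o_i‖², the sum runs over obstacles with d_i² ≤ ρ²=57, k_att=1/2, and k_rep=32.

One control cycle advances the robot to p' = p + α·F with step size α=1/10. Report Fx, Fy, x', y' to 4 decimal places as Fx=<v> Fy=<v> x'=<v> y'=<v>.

Fx=-4.4600 Fy=9.8200 x'=-3.4460 y'=-9.0180

F_att = 1/2·(g−p) = 1/2·(-7,19) = (-3.5000,9.5000)
o1: d²=10 ≤ ρ²=57; F_rep = 32·(-3,1)/10² = (-0.9600,0.3200)
o2: d²=292 > ρ²=57 → inactive
o3: d²=81 > ρ²=57 → inactive
o4: d²=490 > ρ²=57 → inactive
F = F_att + ΣF_rep = (-4.4600,9.8200)
p' = p + 1/10·F = (-3.4460,-9.0180)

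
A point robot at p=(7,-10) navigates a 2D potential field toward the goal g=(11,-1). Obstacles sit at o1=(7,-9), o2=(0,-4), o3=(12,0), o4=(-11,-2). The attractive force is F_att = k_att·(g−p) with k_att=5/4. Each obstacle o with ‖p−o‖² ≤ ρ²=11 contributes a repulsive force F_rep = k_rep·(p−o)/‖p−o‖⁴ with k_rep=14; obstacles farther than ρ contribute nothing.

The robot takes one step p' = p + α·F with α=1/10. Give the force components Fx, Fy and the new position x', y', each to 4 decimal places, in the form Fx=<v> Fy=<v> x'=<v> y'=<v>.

Fx=5.0000 Fy=-2.7500 x'=7.5000 y'=-10.2750

F_att = 5/4·(g−p) = 5/4·(4,9) = (5.0000,11.2500)
o1: d²=1 ≤ ρ²=11; F_rep = 14·(0,-1)/1² = (0.0000,-14.0000)
o2: d²=85 > ρ²=11 → inactive
o3: d²=125 > ρ²=11 → inactive
o4: d²=388 > ρ²=11 → inactive
F = F_att + ΣF_rep = (5.0000,-2.7500)
p' = p + 1/10·F = (7.5000,-10.2750)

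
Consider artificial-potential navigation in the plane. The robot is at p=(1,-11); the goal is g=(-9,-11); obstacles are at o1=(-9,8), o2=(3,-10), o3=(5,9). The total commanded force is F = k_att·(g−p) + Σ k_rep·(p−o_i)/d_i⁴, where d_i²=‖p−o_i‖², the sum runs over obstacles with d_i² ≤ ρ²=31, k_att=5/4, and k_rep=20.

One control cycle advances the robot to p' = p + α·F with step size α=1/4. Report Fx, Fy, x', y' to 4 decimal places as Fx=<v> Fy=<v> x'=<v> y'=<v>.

F_att = 5/4·(g−p) = 5/4·(-10,0) = (-12.5000,0.0000)
o1: d²=461 > ρ²=31 → inactive
o2: d²=5 ≤ ρ²=31; F_rep = 20·(-2,-1)/5² = (-1.6000,-0.8000)
o3: d²=416 > ρ²=31 → inactive
F = F_att + ΣF_rep = (-14.1000,-0.8000)
p' = p + 1/4·F = (-2.5250,-11.2000)

Fx=-14.1000 Fy=-0.8000 x'=-2.5250 y'=-11.2000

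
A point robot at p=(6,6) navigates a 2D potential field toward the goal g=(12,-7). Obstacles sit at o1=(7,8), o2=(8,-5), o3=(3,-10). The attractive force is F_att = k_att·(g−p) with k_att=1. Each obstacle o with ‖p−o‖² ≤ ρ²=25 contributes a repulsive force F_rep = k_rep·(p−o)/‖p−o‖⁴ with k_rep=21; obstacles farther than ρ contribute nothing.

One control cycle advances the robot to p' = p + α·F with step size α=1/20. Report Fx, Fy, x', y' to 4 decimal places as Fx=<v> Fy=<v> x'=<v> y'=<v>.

F_att = 1·(g−p) = 1·(6,-13) = (6.0000,-13.0000)
o1: d²=5 ≤ ρ²=25; F_rep = 21·(-1,-2)/5² = (-0.8400,-1.6800)
o2: d²=125 > ρ²=25 → inactive
o3: d²=265 > ρ²=25 → inactive
F = F_att + ΣF_rep = (5.1600,-14.6800)
p' = p + 1/20·F = (6.2580,5.2660)

Fx=5.1600 Fy=-14.6800 x'=6.2580 y'=5.2660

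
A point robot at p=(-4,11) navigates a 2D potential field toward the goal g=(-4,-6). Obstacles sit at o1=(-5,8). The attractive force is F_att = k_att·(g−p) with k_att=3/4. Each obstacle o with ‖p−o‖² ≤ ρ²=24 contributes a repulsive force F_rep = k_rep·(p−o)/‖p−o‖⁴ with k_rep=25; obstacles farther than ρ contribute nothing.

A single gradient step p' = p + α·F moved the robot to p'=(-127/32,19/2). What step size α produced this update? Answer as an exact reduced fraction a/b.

α = 1/8

F_att = 3/4·(g−p) = 3/4·(0,-17) = (0.0000,-12.7500)
o1: d²=10 ≤ ρ²=24; F_rep = 25·(1,3)/10² = (0.2500,0.7500)
F = F_att + ΣF_rep = (0.2500,-12.0000)
Δp = p'−p = (0.0312,-1.5000); α = Δx/Fx = (1/32) / (1/4) = 1/8
check: Δy/Fy = (-3/2) / (-12) = 1/8 ✓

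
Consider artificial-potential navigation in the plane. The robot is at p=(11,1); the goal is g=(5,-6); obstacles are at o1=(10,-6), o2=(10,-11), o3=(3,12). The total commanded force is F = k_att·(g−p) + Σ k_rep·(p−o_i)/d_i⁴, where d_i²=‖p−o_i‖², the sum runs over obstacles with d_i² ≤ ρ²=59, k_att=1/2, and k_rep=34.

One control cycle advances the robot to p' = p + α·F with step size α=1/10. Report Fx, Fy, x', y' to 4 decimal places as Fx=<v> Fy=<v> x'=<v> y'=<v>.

Fx=-2.9864 Fy=-3.4048 x'=10.7014 y'=0.6595

F_att = 1/2·(g−p) = 1/2·(-6,-7) = (-3.0000,-3.5000)
o1: d²=50 ≤ ρ²=59; F_rep = 34·(1,7)/50² = (0.0136,0.0952)
o2: d²=145 > ρ²=59 → inactive
o3: d²=185 > ρ²=59 → inactive
F = F_att + ΣF_rep = (-2.9864,-3.4048)
p' = p + 1/10·F = (10.7014,0.6595)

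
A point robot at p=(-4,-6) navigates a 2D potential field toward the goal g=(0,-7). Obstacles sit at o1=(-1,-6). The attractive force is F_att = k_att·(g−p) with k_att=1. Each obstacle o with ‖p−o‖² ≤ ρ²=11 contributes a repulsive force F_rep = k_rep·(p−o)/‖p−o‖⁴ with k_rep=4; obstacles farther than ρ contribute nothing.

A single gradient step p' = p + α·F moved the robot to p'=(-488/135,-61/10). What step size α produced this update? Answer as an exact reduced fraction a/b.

F_att = 1·(g−p) = 1·(4,-1) = (4.0000,-1.0000)
o1: d²=9 ≤ ρ²=11; F_rep = 4·(-3,0)/9² = (-0.1481,0.0000)
F = F_att + ΣF_rep = (3.8519,-1.0000)
Δp = p'−p = (0.3852,-0.1000); α = Δx/Fx = (52/135) / (104/27) = 1/10
check: Δy/Fy = (-1/10) / (-1) = 1/10 ✓

α = 1/10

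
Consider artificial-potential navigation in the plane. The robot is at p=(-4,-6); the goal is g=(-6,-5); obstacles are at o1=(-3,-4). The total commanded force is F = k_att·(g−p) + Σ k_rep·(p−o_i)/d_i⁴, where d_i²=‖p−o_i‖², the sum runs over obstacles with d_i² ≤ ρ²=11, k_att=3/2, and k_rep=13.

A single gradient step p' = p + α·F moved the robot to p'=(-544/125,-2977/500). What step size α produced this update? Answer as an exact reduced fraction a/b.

α = 1/10

F_att = 3/2·(g−p) = 3/2·(-2,1) = (-3.0000,1.5000)
o1: d²=5 ≤ ρ²=11; F_rep = 13·(-1,-2)/5² = (-0.5200,-1.0400)
F = F_att + ΣF_rep = (-3.5200,0.4600)
Δp = p'−p = (-0.3520,0.0460); α = Δx/Fx = (-44/125) / (-88/25) = 1/10
check: Δy/Fy = (23/500) / (23/50) = 1/10 ✓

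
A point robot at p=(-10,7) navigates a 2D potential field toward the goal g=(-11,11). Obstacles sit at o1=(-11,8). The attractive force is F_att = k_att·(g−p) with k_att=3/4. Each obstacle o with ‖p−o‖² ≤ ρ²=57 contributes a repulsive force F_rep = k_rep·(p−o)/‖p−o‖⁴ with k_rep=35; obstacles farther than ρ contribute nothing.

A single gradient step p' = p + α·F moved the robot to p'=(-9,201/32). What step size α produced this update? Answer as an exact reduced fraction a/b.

F_att = 3/4·(g−p) = 3/4·(-1,4) = (-0.7500,3.0000)
o1: d²=2 ≤ ρ²=57; F_rep = 35·(1,-1)/2² = (8.7500,-8.7500)
F = F_att + ΣF_rep = (8.0000,-5.7500)
Δp = p'−p = (1.0000,-0.7188); α = Δx/Fx = (1) / (8) = 1/8
check: Δy/Fy = (-23/32) / (-23/4) = 1/8 ✓

α = 1/8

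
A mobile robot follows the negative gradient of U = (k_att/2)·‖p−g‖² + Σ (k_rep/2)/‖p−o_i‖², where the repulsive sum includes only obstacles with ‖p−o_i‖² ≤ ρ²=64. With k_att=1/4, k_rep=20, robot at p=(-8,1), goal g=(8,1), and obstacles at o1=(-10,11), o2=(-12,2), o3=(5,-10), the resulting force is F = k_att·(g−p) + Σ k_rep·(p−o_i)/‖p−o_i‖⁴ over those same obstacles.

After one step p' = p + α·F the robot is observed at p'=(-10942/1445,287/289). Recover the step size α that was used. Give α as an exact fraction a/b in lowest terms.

F_att = 1/4·(g−p) = 1/4·(16,0) = (4.0000,0.0000)
o1: d²=104 > ρ²=64 → inactive
o2: d²=17 ≤ ρ²=64; F_rep = 20·(4,-1)/17² = (0.2768,-0.0692)
o3: d²=290 > ρ²=64 → inactive
F = F_att + ΣF_rep = (4.2768,-0.0692)
Δp = p'−p = (0.4277,-0.0069); α = Δx/Fx = (618/1445) / (1236/289) = 1/10
check: Δy/Fy = (-2/289) / (-20/289) = 1/10 ✓

α = 1/10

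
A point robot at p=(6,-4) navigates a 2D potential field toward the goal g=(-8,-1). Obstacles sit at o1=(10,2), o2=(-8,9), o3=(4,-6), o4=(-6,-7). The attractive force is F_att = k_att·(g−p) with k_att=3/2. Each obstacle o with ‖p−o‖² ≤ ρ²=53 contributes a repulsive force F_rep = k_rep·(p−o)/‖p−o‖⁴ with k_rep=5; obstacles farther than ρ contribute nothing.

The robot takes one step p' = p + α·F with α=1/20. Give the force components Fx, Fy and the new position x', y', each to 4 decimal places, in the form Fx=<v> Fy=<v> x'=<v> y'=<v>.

F_att = 3/2·(g−p) = 3/2·(-14,3) = (-21.0000,4.5000)
o1: d²=52 ≤ ρ²=53; F_rep = 5·(-4,-6)/52² = (-0.0074,-0.0111)
o2: d²=365 > ρ²=53 → inactive
o3: d²=8 ≤ ρ²=53; F_rep = 5·(2,2)/8² = (0.1562,0.1562)
o4: d²=153 > ρ²=53 → inactive
F = F_att + ΣF_rep = (-20.8511,4.6452)
p' = p + 1/20·F = (4.9574,-3.7677)

Fx=-20.8511 Fy=4.6452 x'=4.9574 y'=-3.7677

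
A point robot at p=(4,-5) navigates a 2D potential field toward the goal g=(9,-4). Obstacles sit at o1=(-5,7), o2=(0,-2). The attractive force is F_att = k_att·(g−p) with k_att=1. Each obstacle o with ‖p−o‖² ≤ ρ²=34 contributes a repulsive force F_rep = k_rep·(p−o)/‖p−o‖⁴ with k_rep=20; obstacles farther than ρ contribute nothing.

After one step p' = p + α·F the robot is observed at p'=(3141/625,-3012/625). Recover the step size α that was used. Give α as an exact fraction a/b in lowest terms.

F_att = 1·(g−p) = 1·(5,1) = (5.0000,1.0000)
o1: d²=225 > ρ²=34 → inactive
o2: d²=25 ≤ ρ²=34; F_rep = 20·(4,-3)/25² = (0.1280,-0.0960)
F = F_att + ΣF_rep = (5.1280,0.9040)
Δp = p'−p = (1.0256,0.1808); α = Δx/Fx = (641/625) / (641/125) = 1/5
check: Δy/Fy = (113/625) / (113/125) = 1/5 ✓

α = 1/5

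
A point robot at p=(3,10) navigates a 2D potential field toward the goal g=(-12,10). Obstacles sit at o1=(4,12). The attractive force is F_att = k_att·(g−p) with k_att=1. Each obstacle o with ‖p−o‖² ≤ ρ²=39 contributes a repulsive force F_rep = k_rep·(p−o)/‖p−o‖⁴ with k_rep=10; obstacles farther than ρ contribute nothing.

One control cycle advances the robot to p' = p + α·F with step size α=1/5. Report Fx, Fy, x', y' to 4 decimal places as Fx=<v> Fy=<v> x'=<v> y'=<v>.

F_att = 1·(g−p) = 1·(-15,0) = (-15.0000,0.0000)
o1: d²=5 ≤ ρ²=39; F_rep = 10·(-1,-2)/5² = (-0.4000,-0.8000)
F = F_att + ΣF_rep = (-15.4000,-0.8000)
p' = p + 1/5·F = (-0.0800,9.8400)

Fx=-15.4000 Fy=-0.8000 x'=-0.0800 y'=9.8400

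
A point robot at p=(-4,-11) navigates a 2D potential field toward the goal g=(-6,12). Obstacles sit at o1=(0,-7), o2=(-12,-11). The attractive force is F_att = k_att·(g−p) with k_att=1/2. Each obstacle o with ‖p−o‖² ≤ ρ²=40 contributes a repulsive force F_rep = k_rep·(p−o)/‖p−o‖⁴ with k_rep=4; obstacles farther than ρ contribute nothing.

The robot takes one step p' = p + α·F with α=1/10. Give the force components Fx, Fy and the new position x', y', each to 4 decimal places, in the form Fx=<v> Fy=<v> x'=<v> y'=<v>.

F_att = 1/2·(g−p) = 1/2·(-2,23) = (-1.0000,11.5000)
o1: d²=32 ≤ ρ²=40; F_rep = 4·(-4,-4)/32² = (-0.0156,-0.0156)
o2: d²=64 > ρ²=40 → inactive
F = F_att + ΣF_rep = (-1.0156,11.4844)
p' = p + 1/10·F = (-4.1016,-9.8516)

Fx=-1.0156 Fy=11.4844 x'=-4.1016 y'=-9.8516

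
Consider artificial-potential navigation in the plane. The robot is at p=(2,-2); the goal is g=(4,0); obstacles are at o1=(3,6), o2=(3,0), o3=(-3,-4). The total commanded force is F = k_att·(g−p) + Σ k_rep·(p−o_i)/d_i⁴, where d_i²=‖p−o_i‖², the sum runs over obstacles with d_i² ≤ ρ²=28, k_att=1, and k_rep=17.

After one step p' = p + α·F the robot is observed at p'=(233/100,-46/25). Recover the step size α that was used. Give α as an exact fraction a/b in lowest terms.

F_att = 1·(g−p) = 1·(2,2) = (2.0000,2.0000)
o1: d²=65 > ρ²=28 → inactive
o2: d²=5 ≤ ρ²=28; F_rep = 17·(-1,-2)/5² = (-0.6800,-1.3600)
o3: d²=29 > ρ²=28 → inactive
F = F_att + ΣF_rep = (1.3200,0.6400)
Δp = p'−p = (0.3300,0.1600); α = Δx/Fx = (33/100) / (33/25) = 1/4
check: Δy/Fy = (4/25) / (16/25) = 1/4 ✓

α = 1/4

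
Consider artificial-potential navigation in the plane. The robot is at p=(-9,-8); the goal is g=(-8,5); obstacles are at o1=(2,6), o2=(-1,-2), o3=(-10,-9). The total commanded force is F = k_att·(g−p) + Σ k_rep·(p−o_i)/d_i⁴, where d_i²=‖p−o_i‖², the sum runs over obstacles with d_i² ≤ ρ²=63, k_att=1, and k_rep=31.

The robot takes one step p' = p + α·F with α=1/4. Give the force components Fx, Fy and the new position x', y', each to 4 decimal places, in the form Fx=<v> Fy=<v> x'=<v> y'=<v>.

F_att = 1·(g−p) = 1·(1,13) = (1.0000,13.0000)
o1: d²=317 > ρ²=63 → inactive
o2: d²=100 > ρ²=63 → inactive
o3: d²=2 ≤ ρ²=63; F_rep = 31·(1,1)/2² = (7.7500,7.7500)
F = F_att + ΣF_rep = (8.7500,20.7500)
p' = p + 1/4·F = (-6.8125,-2.8125)

Fx=8.7500 Fy=20.7500 x'=-6.8125 y'=-2.8125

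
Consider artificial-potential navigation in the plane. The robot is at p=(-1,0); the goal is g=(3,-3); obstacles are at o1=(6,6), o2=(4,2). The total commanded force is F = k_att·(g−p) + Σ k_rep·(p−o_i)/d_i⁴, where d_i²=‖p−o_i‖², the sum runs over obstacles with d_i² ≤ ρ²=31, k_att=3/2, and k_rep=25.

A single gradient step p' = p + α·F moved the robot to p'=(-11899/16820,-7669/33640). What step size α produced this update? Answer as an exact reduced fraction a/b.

F_att = 3/2·(g−p) = 3/2·(4,-3) = (6.0000,-4.5000)
o1: d²=85 > ρ²=31 → inactive
o2: d²=29 ≤ ρ²=31; F_rep = 25·(-5,-2)/29² = (-0.1486,-0.0595)
F = F_att + ΣF_rep = (5.8514,-4.5595)
Δp = p'−p = (0.2926,-0.2280); α = Δx/Fx = (4921/16820) / (4921/841) = 1/20
check: Δy/Fy = (-7669/33640) / (-7669/1682) = 1/20 ✓

α = 1/20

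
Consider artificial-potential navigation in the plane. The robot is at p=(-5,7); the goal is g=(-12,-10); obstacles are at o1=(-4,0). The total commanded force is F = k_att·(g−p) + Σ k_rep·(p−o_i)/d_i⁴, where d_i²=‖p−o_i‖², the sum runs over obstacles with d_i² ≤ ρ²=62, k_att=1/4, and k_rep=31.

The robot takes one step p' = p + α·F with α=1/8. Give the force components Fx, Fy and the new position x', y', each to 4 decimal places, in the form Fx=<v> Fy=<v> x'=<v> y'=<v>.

Fx=-1.7624 Fy=-4.1632 x'=-5.2203 y'=6.4796

F_att = 1/4·(g−p) = 1/4·(-7,-17) = (-1.7500,-4.2500)
o1: d²=50 ≤ ρ²=62; F_rep = 31·(-1,7)/50² = (-0.0124,0.0868)
F = F_att + ΣF_rep = (-1.7624,-4.1632)
p' = p + 1/8·F = (-5.2203,6.4796)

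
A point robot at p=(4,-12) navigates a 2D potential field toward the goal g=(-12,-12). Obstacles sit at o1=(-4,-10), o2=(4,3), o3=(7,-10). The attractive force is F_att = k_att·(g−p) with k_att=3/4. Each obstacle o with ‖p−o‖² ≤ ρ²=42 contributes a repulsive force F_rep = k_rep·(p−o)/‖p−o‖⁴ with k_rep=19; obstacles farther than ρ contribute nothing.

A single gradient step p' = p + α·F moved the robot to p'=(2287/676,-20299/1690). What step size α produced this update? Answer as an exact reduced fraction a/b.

F_att = 3/4·(g−p) = 3/4·(-16,0) = (-12.0000,0.0000)
o1: d²=68 > ρ²=42 → inactive
o2: d²=225 > ρ²=42 → inactive
o3: d²=13 ≤ ρ²=42; F_rep = 19·(-3,-2)/13² = (-0.3373,-0.2249)
F = F_att + ΣF_rep = (-12.3373,-0.2249)
Δp = p'−p = (-0.6169,-0.0112); α = Δx/Fx = (-417/676) / (-2085/169) = 1/20
check: Δy/Fy = (-19/1690) / (-38/169) = 1/20 ✓

α = 1/20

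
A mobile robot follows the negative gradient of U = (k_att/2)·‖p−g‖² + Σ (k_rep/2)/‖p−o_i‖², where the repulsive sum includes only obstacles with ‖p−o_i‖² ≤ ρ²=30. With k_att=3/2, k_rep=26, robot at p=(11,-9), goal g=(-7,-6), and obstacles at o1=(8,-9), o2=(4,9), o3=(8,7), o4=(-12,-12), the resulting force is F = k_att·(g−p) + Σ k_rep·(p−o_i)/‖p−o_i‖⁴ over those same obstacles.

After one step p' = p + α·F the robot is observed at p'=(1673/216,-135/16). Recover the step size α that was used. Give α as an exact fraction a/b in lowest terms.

F_att = 3/2·(g−p) = 3/2·(-18,3) = (-27.0000,4.5000)
o1: d²=9 ≤ ρ²=30; F_rep = 26·(3,0)/9² = (0.9630,0.0000)
o2: d²=373 > ρ²=30 → inactive
o3: d²=265 > ρ²=30 → inactive
o4: d²=538 > ρ²=30 → inactive
F = F_att + ΣF_rep = (-26.0370,4.5000)
Δp = p'−p = (-3.2546,0.5625); α = Δx/Fx = (-703/216) / (-703/27) = 1/8
check: Δy/Fy = (9/16) / (9/2) = 1/8 ✓

α = 1/8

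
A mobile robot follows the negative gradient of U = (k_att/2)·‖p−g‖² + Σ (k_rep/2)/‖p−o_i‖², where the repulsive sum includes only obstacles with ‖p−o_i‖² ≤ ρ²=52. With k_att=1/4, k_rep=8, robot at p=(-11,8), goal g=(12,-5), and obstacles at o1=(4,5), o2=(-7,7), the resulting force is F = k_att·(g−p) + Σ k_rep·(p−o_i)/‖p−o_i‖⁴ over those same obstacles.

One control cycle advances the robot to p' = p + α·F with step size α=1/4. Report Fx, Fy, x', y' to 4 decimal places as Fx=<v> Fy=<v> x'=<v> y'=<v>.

F_att = 1/4·(g−p) = 1/4·(23,-13) = (5.7500,-3.2500)
o1: d²=234 > ρ²=52 → inactive
o2: d²=17 ≤ ρ²=52; F_rep = 8·(-4,1)/17² = (-0.1107,0.0277)
F = F_att + ΣF_rep = (5.6393,-3.2223)
p' = p + 1/4·F = (-9.5902,7.1944)

Fx=5.6393 Fy=-3.2223 x'=-9.5902 y'=7.1944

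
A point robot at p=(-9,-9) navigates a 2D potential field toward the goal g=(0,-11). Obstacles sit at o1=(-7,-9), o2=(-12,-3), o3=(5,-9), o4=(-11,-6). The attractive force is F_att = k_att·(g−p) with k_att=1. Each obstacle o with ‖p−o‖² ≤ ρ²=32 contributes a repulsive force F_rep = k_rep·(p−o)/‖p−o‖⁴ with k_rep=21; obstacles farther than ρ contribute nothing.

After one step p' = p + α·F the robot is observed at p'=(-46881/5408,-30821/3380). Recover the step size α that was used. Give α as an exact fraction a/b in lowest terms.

F_att = 1·(g−p) = 1·(9,-2) = (9.0000,-2.0000)
o1: d²=4 ≤ ρ²=32; F_rep = 21·(-2,0)/4² = (-2.6250,0.0000)
o2: d²=45 > ρ²=32 → inactive
o3: d²=196 > ρ²=32 → inactive
o4: d²=13 ≤ ρ²=32; F_rep = 21·(2,-3)/13² = (0.2485,-0.3728)
F = F_att + ΣF_rep = (6.6235,-2.3728)
Δp = p'−p = (0.3312,-0.1186); α = Δx/Fx = (1791/5408) / (8955/1352) = 1/20
check: Δy/Fy = (-401/3380) / (-401/169) = 1/20 ✓

α = 1/20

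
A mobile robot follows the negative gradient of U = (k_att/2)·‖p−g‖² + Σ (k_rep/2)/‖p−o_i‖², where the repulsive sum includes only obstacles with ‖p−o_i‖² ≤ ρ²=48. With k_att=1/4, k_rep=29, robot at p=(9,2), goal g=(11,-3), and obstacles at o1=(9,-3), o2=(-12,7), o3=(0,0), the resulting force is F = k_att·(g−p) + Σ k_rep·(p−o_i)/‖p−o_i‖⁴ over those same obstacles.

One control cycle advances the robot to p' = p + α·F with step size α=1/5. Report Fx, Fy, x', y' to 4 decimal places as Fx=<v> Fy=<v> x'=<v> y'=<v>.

F_att = 1/4·(g−p) = 1/4·(2,-5) = (0.5000,-1.2500)
o1: d²=25 ≤ ρ²=48; F_rep = 29·(0,5)/25² = (0.0000,0.2320)
o2: d²=466 > ρ²=48 → inactive
o3: d²=85 > ρ²=48 → inactive
F = F_att + ΣF_rep = (0.5000,-1.0180)
p' = p + 1/5·F = (9.1000,1.7964)

Fx=0.5000 Fy=-1.0180 x'=9.1000 y'=1.7964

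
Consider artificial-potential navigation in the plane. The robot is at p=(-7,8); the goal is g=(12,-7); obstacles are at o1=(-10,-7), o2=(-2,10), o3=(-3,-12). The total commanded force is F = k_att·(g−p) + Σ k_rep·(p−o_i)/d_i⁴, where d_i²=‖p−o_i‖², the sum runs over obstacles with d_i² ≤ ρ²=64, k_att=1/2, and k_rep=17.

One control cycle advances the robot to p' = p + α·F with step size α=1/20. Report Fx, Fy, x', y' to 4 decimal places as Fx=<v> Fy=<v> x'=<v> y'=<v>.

Fx=9.3989 Fy=-7.5404 x'=-6.5301 y'=7.6230

F_att = 1/2·(g−p) = 1/2·(19,-15) = (9.5000,-7.5000)
o1: d²=234 > ρ²=64 → inactive
o2: d²=29 ≤ ρ²=64; F_rep = 17·(-5,-2)/29² = (-0.1011,-0.0404)
o3: d²=416 > ρ²=64 → inactive
F = F_att + ΣF_rep = (9.3989,-7.5404)
p' = p + 1/20·F = (-6.5301,7.6230)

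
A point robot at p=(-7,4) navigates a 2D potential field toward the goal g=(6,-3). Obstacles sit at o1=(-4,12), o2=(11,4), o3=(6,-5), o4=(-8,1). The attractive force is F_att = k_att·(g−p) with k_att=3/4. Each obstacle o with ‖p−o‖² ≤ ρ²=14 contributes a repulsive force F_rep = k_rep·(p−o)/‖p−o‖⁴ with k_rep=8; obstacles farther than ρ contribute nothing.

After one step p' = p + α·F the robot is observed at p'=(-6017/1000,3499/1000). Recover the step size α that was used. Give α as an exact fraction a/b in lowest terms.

α = 1/10

F_att = 3/4·(g−p) = 3/4·(13,-7) = (9.7500,-5.2500)
o1: d²=73 > ρ²=14 → inactive
o2: d²=324 > ρ²=14 → inactive
o3: d²=250 > ρ²=14 → inactive
o4: d²=10 ≤ ρ²=14; F_rep = 8·(1,3)/10² = (0.0800,0.2400)
F = F_att + ΣF_rep = (9.8300,-5.0100)
Δp = p'−p = (0.9830,-0.5010); α = Δx/Fx = (983/1000) / (983/100) = 1/10
check: Δy/Fy = (-501/1000) / (-501/100) = 1/10 ✓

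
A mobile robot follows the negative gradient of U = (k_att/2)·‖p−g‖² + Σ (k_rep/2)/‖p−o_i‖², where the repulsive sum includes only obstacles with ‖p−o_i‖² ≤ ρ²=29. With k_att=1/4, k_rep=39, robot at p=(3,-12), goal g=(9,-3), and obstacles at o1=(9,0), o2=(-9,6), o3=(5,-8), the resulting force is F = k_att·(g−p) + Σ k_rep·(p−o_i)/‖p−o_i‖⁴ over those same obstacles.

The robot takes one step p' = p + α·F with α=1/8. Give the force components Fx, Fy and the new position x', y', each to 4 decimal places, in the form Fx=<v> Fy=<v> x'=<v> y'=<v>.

Fx=1.3050 Fy=1.8600 x'=3.1631 y'=-11.7675

F_att = 1/4·(g−p) = 1/4·(6,9) = (1.5000,2.2500)
o1: d²=180 > ρ²=29 → inactive
o2: d²=468 > ρ²=29 → inactive
o3: d²=20 ≤ ρ²=29; F_rep = 39·(-2,-4)/20² = (-0.1950,-0.3900)
F = F_att + ΣF_rep = (1.3050,1.8600)
p' = p + 1/8·F = (3.1631,-11.7675)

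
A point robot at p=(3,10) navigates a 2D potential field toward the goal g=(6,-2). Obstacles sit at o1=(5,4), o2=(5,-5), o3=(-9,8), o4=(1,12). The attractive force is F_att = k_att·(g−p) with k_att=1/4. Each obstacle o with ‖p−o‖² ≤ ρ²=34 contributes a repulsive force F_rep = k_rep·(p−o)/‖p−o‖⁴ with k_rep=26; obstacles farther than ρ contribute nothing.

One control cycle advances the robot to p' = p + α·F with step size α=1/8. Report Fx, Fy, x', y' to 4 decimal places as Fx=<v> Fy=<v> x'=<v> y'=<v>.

F_att = 1/4·(g−p) = 1/4·(3,-12) = (0.7500,-3.0000)
o1: d²=40 > ρ²=34 → inactive
o2: d²=229 > ρ²=34 → inactive
o3: d²=148 > ρ²=34 → inactive
o4: d²=8 ≤ ρ²=34; F_rep = 26·(2,-2)/8² = (0.8125,-0.8125)
F = F_att + ΣF_rep = (1.5625,-3.8125)
p' = p + 1/8·F = (3.1953,9.5234)

Fx=1.5625 Fy=-3.8125 x'=3.1953 y'=9.5234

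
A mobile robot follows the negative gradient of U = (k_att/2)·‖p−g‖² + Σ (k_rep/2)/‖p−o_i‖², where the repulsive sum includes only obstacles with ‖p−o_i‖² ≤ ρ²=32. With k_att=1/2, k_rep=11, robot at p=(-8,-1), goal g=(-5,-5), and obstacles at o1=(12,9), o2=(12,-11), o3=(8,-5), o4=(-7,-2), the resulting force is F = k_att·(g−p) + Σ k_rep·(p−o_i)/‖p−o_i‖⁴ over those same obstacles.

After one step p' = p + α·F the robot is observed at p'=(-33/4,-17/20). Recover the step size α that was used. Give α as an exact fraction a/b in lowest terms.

F_att = 1/2·(g−p) = 1/2·(3,-4) = (1.5000,-2.0000)
o1: d²=500 > ρ²=32 → inactive
o2: d²=500 > ρ²=32 → inactive
o3: d²=272 > ρ²=32 → inactive
o4: d²=2 ≤ ρ²=32; F_rep = 11·(-1,1)/2² = (-2.7500,2.7500)
F = F_att + ΣF_rep = (-1.2500,0.7500)
Δp = p'−p = (-0.2500,0.1500); α = Δx/Fx = (-1/4) / (-5/4) = 1/5
check: Δy/Fy = (3/20) / (3/4) = 1/5 ✓

α = 1/5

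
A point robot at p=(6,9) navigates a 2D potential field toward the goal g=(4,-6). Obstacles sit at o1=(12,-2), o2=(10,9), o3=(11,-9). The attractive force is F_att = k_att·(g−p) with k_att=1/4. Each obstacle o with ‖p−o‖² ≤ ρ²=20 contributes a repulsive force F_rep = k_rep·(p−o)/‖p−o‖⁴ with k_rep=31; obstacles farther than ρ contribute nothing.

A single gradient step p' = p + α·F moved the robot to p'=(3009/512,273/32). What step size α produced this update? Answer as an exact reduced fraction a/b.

F_att = 1/4·(g−p) = 1/4·(-2,-15) = (-0.5000,-3.7500)
o1: d²=157 > ρ²=20 → inactive
o2: d²=16 ≤ ρ²=20; F_rep = 31·(-4,0)/16² = (-0.4844,0.0000)
o3: d²=349 > ρ²=20 → inactive
F = F_att + ΣF_rep = (-0.9844,-3.7500)
Δp = p'−p = (-0.1230,-0.4688); α = Δx/Fx = (-63/512) / (-63/64) = 1/8
check: Δy/Fy = (-15/32) / (-15/4) = 1/8 ✓

α = 1/8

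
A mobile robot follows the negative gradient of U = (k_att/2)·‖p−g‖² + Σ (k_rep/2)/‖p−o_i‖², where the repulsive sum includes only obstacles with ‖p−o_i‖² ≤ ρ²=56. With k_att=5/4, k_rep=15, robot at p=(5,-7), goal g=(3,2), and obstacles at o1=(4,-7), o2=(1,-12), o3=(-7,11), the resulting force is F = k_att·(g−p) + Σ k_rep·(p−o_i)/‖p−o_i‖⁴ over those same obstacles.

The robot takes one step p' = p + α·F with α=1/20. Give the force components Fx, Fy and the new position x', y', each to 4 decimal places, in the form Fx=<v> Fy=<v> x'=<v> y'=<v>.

F_att = 5/4·(g−p) = 5/4·(-2,9) = (-2.5000,11.2500)
o1: d²=1 ≤ ρ²=56; F_rep = 15·(1,0)/1² = (15.0000,0.0000)
o2: d²=41 ≤ ρ²=56; F_rep = 15·(4,5)/41² = (0.0357,0.0446)
o3: d²=468 > ρ²=56 → inactive
F = F_att + ΣF_rep = (12.5357,11.2946)
p' = p + 1/20·F = (5.6268,-6.4353)

Fx=12.5357 Fy=11.2946 x'=5.6268 y'=-6.4353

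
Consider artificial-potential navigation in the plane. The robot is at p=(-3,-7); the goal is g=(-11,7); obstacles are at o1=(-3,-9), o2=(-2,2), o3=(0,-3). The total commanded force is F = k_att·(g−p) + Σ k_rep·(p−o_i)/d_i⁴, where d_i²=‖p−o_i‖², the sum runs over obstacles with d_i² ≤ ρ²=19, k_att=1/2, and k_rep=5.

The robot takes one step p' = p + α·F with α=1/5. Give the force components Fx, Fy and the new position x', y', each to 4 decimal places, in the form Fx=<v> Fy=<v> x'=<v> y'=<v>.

Fx=-4.0000 Fy=7.6250 x'=-3.8000 y'=-5.4750

F_att = 1/2·(g−p) = 1/2·(-8,14) = (-4.0000,7.0000)
o1: d²=4 ≤ ρ²=19; F_rep = 5·(0,2)/4² = (0.0000,0.6250)
o2: d²=82 > ρ²=19 → inactive
o3: d²=25 > ρ²=19 → inactive
F = F_att + ΣF_rep = (-4.0000,7.6250)
p' = p + 1/5·F = (-3.8000,-5.4750)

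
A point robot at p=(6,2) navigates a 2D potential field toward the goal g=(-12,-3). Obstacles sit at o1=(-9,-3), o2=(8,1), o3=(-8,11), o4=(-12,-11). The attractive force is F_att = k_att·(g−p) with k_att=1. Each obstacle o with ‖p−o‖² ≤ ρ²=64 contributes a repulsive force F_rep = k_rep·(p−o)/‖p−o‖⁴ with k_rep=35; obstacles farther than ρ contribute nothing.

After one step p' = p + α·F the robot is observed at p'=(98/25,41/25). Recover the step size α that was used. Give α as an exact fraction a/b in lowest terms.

α = 1/10

F_att = 1·(g−p) = 1·(-18,-5) = (-18.0000,-5.0000)
o1: d²=250 > ρ²=64 → inactive
o2: d²=5 ≤ ρ²=64; F_rep = 35·(-2,1)/5² = (-2.8000,1.4000)
o3: d²=277 > ρ²=64 → inactive
o4: d²=493 > ρ²=64 → inactive
F = F_att + ΣF_rep = (-20.8000,-3.6000)
Δp = p'−p = (-2.0800,-0.3600); α = Δx/Fx = (-52/25) / (-104/5) = 1/10
check: Δy/Fy = (-9/25) / (-18/5) = 1/10 ✓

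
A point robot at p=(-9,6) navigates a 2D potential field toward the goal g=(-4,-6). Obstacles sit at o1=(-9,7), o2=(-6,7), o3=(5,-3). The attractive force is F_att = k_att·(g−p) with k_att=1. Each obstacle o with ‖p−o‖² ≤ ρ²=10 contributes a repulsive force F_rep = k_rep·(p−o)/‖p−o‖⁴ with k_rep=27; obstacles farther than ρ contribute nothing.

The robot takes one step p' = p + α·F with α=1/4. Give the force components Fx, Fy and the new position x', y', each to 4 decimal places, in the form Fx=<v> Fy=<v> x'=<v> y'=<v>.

Fx=4.1900 Fy=-39.2700 x'=-7.9525 y'=-3.8175

F_att = 1·(g−p) = 1·(5,-12) = (5.0000,-12.0000)
o1: d²=1 ≤ ρ²=10; F_rep = 27·(0,-1)/1² = (0.0000,-27.0000)
o2: d²=10 ≤ ρ²=10; F_rep = 27·(-3,-1)/10² = (-0.8100,-0.2700)
o3: d²=277 > ρ²=10 → inactive
F = F_att + ΣF_rep = (4.1900,-39.2700)
p' = p + 1/4·F = (-7.9525,-3.8175)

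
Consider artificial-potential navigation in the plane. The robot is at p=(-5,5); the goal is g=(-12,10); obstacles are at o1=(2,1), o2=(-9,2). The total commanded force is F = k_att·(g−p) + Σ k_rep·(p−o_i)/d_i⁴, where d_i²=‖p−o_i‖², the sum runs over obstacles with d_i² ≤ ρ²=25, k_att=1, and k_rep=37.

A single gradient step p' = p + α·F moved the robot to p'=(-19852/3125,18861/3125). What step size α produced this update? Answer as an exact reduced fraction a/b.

F_att = 1·(g−p) = 1·(-7,5) = (-7.0000,5.0000)
o1: d²=65 > ρ²=25 → inactive
o2: d²=25 ≤ ρ²=25; F_rep = 37·(4,3)/25² = (0.2368,0.1776)
F = F_att + ΣF_rep = (-6.7632,5.1776)
Δp = p'−p = (-1.3526,1.0355); α = Δx/Fx = (-4227/3125) / (-4227/625) = 1/5
check: Δy/Fy = (3236/3125) / (3236/625) = 1/5 ✓

α = 1/5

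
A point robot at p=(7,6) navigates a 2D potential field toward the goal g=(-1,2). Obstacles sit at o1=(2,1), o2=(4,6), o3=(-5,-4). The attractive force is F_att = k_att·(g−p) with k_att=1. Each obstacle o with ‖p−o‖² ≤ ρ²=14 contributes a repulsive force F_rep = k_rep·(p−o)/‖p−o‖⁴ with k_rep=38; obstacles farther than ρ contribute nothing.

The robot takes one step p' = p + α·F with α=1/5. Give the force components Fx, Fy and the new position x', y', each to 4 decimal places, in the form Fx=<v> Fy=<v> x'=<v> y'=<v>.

Fx=-6.5926 Fy=-4.0000 x'=5.6815 y'=5.2000

F_att = 1·(g−p) = 1·(-8,-4) = (-8.0000,-4.0000)
o1: d²=50 > ρ²=14 → inactive
o2: d²=9 ≤ ρ²=14; F_rep = 38·(3,0)/9² = (1.4074,0.0000)
o3: d²=244 > ρ²=14 → inactive
F = F_att + ΣF_rep = (-6.5926,-4.0000)
p' = p + 1/5·F = (5.6815,5.2000)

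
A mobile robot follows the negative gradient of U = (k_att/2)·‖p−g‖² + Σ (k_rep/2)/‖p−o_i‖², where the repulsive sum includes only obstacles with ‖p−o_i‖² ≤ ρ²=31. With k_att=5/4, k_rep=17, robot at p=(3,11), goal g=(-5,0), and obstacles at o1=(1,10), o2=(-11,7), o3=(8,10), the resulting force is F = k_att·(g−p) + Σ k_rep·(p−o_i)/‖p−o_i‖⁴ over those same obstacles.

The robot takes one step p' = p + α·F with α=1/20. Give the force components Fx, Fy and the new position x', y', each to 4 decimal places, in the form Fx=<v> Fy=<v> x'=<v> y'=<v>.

F_att = 5/4·(g−p) = 5/4·(-8,-11) = (-10.0000,-13.7500)
o1: d²=5 ≤ ρ²=31; F_rep = 17·(2,1)/5² = (1.3600,0.6800)
o2: d²=212 > ρ²=31 → inactive
o3: d²=26 ≤ ρ²=31; F_rep = 17·(-5,1)/26² = (-0.1257,0.0251)
F = F_att + ΣF_rep = (-8.7657,-13.0449)
p' = p + 1/20·F = (2.5617,10.3478)

Fx=-8.7657 Fy=-13.0449 x'=2.5617 y'=10.3478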